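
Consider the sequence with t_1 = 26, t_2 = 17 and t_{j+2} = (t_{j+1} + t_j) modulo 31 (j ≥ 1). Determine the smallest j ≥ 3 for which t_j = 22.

16

Listing terms: t_1 = 26, t_2 = 17, t_3 = 12, t_4 = 29, t_5 = 10, t_6 = 8, t_7 = 18, t_8 = 26, t_9 = 13, t_{10} = 8, t_{11} = 21, t_{12} = 29, t_{13} = 19, t_{14} = 17, t_{15} = 5, t_{16} = 22, t_{17} = 27, t_{18} = 18, t_{19} = 14, t_{20} = 1, t_{21} = 15, t_{22} = 16, t_{23} = 0, t_{24} = 16, t_{25} = 16, t_{26} = 1, t_{27} = 17, t_{28} = 18, t_{29} = 4, t_{30} = 22, t_{31} = 26, t_{32} = 17.
The sequence repeats with period 30.
The value 22 first appears (with j ≥ 3) at t_{16}.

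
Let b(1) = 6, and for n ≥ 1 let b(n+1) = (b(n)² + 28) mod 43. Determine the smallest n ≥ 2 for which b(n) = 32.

9

We have b(1) = 6; b(2) = 21; b(3) = 39; b(4) = 1; b(5) = 29; b(6) = 9; b(7) = 23; b(8) = 41; b(9) = 32; b(10) = 20; b(11) = 41.
Since b(11) = b(8) = 41, the sequence is eventually periodic: after a pre-period of length 7 it cycles with period 3.
The value 32 first appears (with n ≥ 2) at b(9).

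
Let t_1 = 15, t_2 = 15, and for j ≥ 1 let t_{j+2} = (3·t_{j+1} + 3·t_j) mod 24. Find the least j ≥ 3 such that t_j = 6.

We have t_1 = 15,  t_2 = 15,  t_3 = 18,  t_4 = 3,  t_5 = 15,  t_6 = 6,  t_7 = 15,  t_8 = 15.
The sequence repeats with period 6.
The value 6 first appears (with j ≥ 3) at t_6.

6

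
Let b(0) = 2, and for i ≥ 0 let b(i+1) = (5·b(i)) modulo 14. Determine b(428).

8

b(0) = 2,  b(1) = 10,  b(2) = 8,  b(3) = 12,  b(4) = 4,  b(5) = 6,  b(6) = 2.
The sequence repeats with period 6.
(428 - 0) mod 6 = 2, so b(428) = b(2) = 8.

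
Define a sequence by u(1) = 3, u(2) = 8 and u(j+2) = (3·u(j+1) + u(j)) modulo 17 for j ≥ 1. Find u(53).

Computing terms: u(1) = 3,  u(2) = 8,  u(3) = 10,  u(4) = 4,  u(5) = 5,  u(6) = 2,  u(7) = 11,  u(8) = 1,  u(9) = 14,  u(10) = 9,  u(11) = 7,  u(12) = 13,  u(13) = 12,  u(14) = 15,  u(15) = 6,  u(16) = 16,  u(17) = 3,  u(18) = 8.
The sequence repeats with period 16.
So u(53) = u(1 + ((53-1) mod 16)) = u(5) = 5.

5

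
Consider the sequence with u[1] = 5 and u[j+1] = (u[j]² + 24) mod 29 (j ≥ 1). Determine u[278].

Listing terms: u[1] = 5,  u[2] = 20,  u[3] = 18,  u[4] = 0,  u[5] = 24,  u[6] = 20.
Since u[6] = u[2] = 20, the sequence is eventually periodic: after a pre-period of length 1 it cycles with period 4.
For j ≥ 2, u[j] depends only on (j - 2) mod 4. (278 - 2) mod 4 = 0, so u[278] = u[2] = 20.

20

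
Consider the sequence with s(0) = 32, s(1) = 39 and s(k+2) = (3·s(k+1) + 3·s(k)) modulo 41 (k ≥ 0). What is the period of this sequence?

40

Computing terms: s(0) = 32; s(1) = 39; s(2) = 8; s(3) = 18; s(4) = 37; s(5) = 1; s(6) = 32; s(7) = 17; s(8) = 24; s(9) = 0; s(10) = 31; s(11) = 11; s(12) = 3; s(13) = 1; s(14) = 12; s(15) = 39; s(16) = 30; s(17) = 2; s(18) = 14; s(19) = 7; s(20) = 22; s(21) = 5; s(22) = 40; s(23) = 12; s(24) = 33; s(25) = 12; s(26) = 12; s(27) = 31; s(28) = 6; s(29) = 29; s(30) = 23; s(31) = 33; s(32) = 4; s(33) = 29; s(34) = 17; s(35) = 15; s(36) = 14; s(37) = 5; s(38) = 16; s(39) = 22; s(40) = 32; s(41) = 39.
The sequence repeats with period 40.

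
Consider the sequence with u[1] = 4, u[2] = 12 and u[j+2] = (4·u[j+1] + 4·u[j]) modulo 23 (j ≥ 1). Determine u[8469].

Listing terms: u[1] = 4; u[2] = 12; u[3] = 18; u[4] = 5; u[5] = 0; u[6] = 20; u[7] = 11; u[8] = 9; u[9] = 11; u[10] = 11; u[11] = 19; u[12] = 5; u[13] = 4; u[14] = 13; u[15] = 22; u[16] = 2; u[17] = 4; u[18] = 1; u[19] = 20; u[20] = 15; u[21] = 2; u[22] = 22; u[23] = 4; u[24] = 12.
Since (u[23], u[24]) = (u[1], u[2]) = (4, 12) (two consecutive terms determine the rest), the sequence is periodic with period 22.
So u[8469] = u[1 + ((8469-1) mod 22)] = u[21] = 2.

2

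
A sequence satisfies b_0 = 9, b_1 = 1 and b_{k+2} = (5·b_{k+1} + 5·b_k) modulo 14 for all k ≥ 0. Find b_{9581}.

We have b_0 = 9; b_1 = 1; b_2 = 8; b_3 = 3; b_4 = 13; b_5 = 10; b_6 = 3; b_7 = 9; b_8 = 4; b_9 = 9; b_{10} = 9; b_{11} = 6; b_{12} = 5; b_{13} = 13; b_{14} = 6; b_{15} = 11; b_{16} = 1; b_{17} = 4; b_{18} = 11; b_{19} = 5; b_{20} = 10; b_{21} = 5; b_{22} = 5; b_{23} = 8; b_{24} = 9; b_{25} = 1.
The sequence repeats with period 24.
(9581 - 0) mod 24 = 5, so b_{9581} = b_5 = 10.

10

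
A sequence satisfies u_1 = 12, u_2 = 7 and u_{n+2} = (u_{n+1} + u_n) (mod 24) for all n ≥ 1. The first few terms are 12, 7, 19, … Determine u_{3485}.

21

u_1 = 12,  u_2 = 7,  u_3 = 19,  u_4 = 2,  u_5 = 21,  u_6 = 23,  u_7 = 20,  u_8 = 19,  u_9 = 15,  u_{10} = 10,  u_{11} = 1,  u_{12} = 11,  u_{13} = 12,  u_{14} = 23,  u_{15} = 11,  u_{16} = 10,  u_{17} = 21,  u_{18} = 7,  u_{19} = 4,  u_{20} = 11,  u_{21} = 15,  u_{22} = 2,  u_{23} = 17,  u_{24} = 19,  u_{25} = 12,  u_{26} = 7.
The sequence repeats with period 24.
(3485 - 1) mod 24 = 4, so u_{3485} = u_5 = 21.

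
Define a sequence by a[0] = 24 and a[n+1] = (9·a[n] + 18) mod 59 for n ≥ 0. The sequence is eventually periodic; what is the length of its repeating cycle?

Computing terms: a[0] = 24, a[1] = 57, a[2] = 0, a[3] = 18, a[4] = 3, a[5] = 45, a[6] = 10, a[7] = 49, a[8] = 46, a[9] = 19, a[10] = 12, a[11] = 8, a[12] = 31, a[13] = 2, a[14] = 36, a[15] = 47, a[16] = 28, a[17] = 34, a[18] = 29, a[19] = 43, a[20] = 51, a[21] = 5, a[22] = 4, a[23] = 54, a[24] = 32, a[25] = 11, a[26] = 58, a[27] = 9, a[28] = 40, a[29] = 24.
Since a[29] = a[0] = 24, the sequence is periodic with period 29.

29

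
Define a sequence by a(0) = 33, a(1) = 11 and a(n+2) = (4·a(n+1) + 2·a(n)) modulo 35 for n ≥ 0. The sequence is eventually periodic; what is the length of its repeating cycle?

48

a(0) = 33,  a(1) = 11,  a(2) = 5,  a(3) = 7,  a(4) = 3,  a(5) = 26,  a(6) = 5,  a(7) = 2,  a(8) = 18,  a(9) = 6,  a(10) = 25,  a(11) = 7,  a(12) = 8,  a(13) = 11,  a(14) = 25,  a(15) = 17,  a(16) = 13,  a(17) = 16,  a(18) = 20,  a(19) = 7,  a(20) = 33,  a(21) = 6,  a(22) = 20,  a(23) = 22,  a(24) = 23,  a(25) = 31,  a(26) = 30,  a(27) = 7,  a(28) = 18,  a(29) = 16,  a(30) = 30,  a(31) = 12,  a(32) = 3,  a(33) = 1,  a(34) = 10,  a(35) = 7,  a(36) = 13,  a(37) = 31,  a(38) = 10,  a(39) = 32,  a(40) = 8,  a(41) = 26,  a(42) = 15,  a(43) = 7,  a(44) = 23,  a(45) = 1,  a(46) = 15,  a(47) = 27,  a(48) = 33,  a(49) = 11.
Since (a(48), a(49)) = (a(0), a(1)) = (33, 11) (two consecutive terms determine the rest), the sequence is periodic with period 48.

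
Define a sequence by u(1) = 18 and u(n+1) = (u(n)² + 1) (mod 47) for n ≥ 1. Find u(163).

Computing terms: u(1) = 18; u(2) = 43; u(3) = 17; u(4) = 8; u(5) = 18.
The sequence repeats with period 4.
(163 - 1) mod 4 = 2, so u(163) = u(3) = 17.

17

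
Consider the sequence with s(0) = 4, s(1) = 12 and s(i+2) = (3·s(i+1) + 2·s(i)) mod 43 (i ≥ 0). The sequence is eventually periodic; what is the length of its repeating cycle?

Computing terms: s(0) = 4, s(1) = 12, s(2) = 1, s(3) = 27, s(4) = 40, s(5) = 2, s(6) = 0, s(7) = 4, s(8) = 12.
Since (s(7), s(8)) = (s(0), s(1)) = (4, 12) (two consecutive terms determine the rest), the sequence is periodic with period 7.

7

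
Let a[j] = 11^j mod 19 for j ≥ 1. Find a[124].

11

Computing terms: a[1] = 11; a[2] = 7; a[3] = 1; a[4] = 11.
The sequence repeats with period 3.
So a[124] = a[1 + ((124-1) mod 3)] = a[1] = 11.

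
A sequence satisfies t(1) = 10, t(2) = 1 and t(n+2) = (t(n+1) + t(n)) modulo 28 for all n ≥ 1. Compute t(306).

We have t(1) = 10,  t(2) = 1,  t(3) = 11,  t(4) = 12,  t(5) = 23,  t(6) = 7,  t(7) = 2,  t(8) = 9,  t(9) = 11,  t(10) = 20,  t(11) = 3,  t(12) = 23,  t(13) = 26,  t(14) = 21,  t(15) = 19,  t(16) = 12,  t(17) = 3,  t(18) = 15,  t(19) = 18,  t(20) = 5,  t(21) = 23,  t(22) = 0,  t(23) = 23,  t(24) = 23,  t(25) = 18,  t(26) = 13,  t(27) = 3,  t(28) = 16,  t(29) = 19,  t(30) = 7,  t(31) = 26,  t(32) = 5,  t(33) = 3,  t(34) = 8,  t(35) = 11,  t(36) = 19,  t(37) = 2,  t(38) = 21,  t(39) = 23,  t(40) = 16,  t(41) = 11,  t(42) = 27,  t(43) = 10,  t(44) = 9,  t(45) = 19,  t(46) = 0,  t(47) = 19,  t(48) = 19,  t(49) = 10,  t(50) = 1.
The sequence repeats with period 48.
(306 - 1) mod 48 = 17, so t(306) = t(18) = 15.

15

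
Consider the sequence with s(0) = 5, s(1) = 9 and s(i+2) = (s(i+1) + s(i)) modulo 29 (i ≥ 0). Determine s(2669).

Listing terms: s(0) = 5; s(1) = 9; s(2) = 14; s(3) = 23; s(4) = 8; s(5) = 2; s(6) = 10; s(7) = 12; s(8) = 22; s(9) = 5; s(10) = 27; s(11) = 3; s(12) = 1; s(13) = 4; s(14) = 5; s(15) = 9.
Since (s(14), s(15)) = (s(0), s(1)) = (5, 9) (two consecutive terms determine the rest), the sequence is periodic with period 14.
So s(2669) = s(0 + ((2669-0) mod 14)) = s(9) = 5.

5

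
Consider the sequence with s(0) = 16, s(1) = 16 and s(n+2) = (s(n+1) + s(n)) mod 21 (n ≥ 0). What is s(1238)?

We have s(0) = 16; s(1) = 16; s(2) = 11; s(3) = 6; s(4) = 17; s(5) = 2; s(6) = 19; s(7) = 0; s(8) = 19; s(9) = 19; s(10) = 17; s(11) = 15; s(12) = 11; s(13) = 5; s(14) = 16; s(15) = 0; s(16) = 16; s(17) = 16.
The sequence repeats with period 16.
So s(1238) = s(0 + ((1238-0) mod 16)) = s(6) = 19.

19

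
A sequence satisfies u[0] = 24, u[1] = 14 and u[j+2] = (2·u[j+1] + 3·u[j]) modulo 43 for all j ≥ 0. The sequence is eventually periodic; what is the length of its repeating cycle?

We have u[0] = 24; u[1] = 14; u[2] = 14; u[3] = 27; u[4] = 10; u[5] = 15; u[6] = 17; u[7] = 36; u[8] = 37; u[9] = 10; u[10] = 2; u[11] = 34; u[12] = 31; u[13] = 35; u[14] = 34; u[15] = 1; u[16] = 18; u[17] = 39; u[18] = 3; u[19] = 37; u[20] = 40; u[21] = 19; u[22] = 29; u[23] = 29; u[24] = 16; u[25] = 33; u[26] = 28; u[27] = 26; u[28] = 7; u[29] = 6; u[30] = 33; u[31] = 41; u[32] = 9; u[33] = 12; u[34] = 8; u[35] = 9; u[36] = 42; u[37] = 25; u[38] = 4; u[39] = 40; u[40] = 6; u[41] = 3; u[42] = 24; u[43] = 14.
Since (u[42], u[43]) = (u[0], u[1]) = (24, 14) (two consecutive terms determine the rest), the sequence is periodic with period 42.

42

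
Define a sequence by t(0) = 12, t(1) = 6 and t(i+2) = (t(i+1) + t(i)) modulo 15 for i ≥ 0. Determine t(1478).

3

t(0) = 12, t(1) = 6, t(2) = 3, t(3) = 9, t(4) = 12, t(5) = 6.
Since (t(4), t(5)) = (t(0), t(1)) = (12, 6) (two consecutive terms determine the rest), the sequence is periodic with period 4.
So t(1478) = t(0 + ((1478-0) mod 4)) = t(2) = 3.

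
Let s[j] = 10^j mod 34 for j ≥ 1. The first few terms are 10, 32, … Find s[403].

Listing terms: s[1] = 10; s[2] = 32; s[3] = 14; s[4] = 4; s[5] = 6; s[6] = 26; s[7] = 22; s[8] = 16; s[9] = 24; s[10] = 2; s[11] = 20; s[12] = 30; s[13] = 28; s[14] = 8; s[15] = 12; s[16] = 18; s[17] = 10.
The sequence repeats with period 16.
(403 - 1) mod 16 = 2, so s[403] = s[3] = 14.

14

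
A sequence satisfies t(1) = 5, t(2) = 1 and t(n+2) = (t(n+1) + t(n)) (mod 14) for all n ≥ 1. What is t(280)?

t(1) = 5; t(2) = 1; t(3) = 6; t(4) = 7; t(5) = 13; t(6) = 6; t(7) = 5; t(8) = 11; t(9) = 2; t(10) = 13; t(11) = 1; t(12) = 0; t(13) = 1; t(14) = 1; t(15) = 2; t(16) = 3; t(17) = 5; t(18) = 8; t(19) = 13; t(20) = 7; t(21) = 6; t(22) = 13; t(23) = 5; t(24) = 4; t(25) = 9; t(26) = 13; t(27) = 8; t(28) = 7; t(29) = 1; t(30) = 8; t(31) = 9; t(32) = 3; t(33) = 12; t(34) = 1; t(35) = 13; t(36) = 0; t(37) = 13; t(38) = 13; t(39) = 12; t(40) = 11; t(41) = 9; t(42) = 6; t(43) = 1; t(44) = 7; t(45) = 8; t(46) = 1; t(47) = 9; t(48) = 10; t(49) = 5; t(50) = 1.
Since (t(49), t(50)) = (t(1), t(2)) = (5, 1) (two consecutive terms determine the rest), the sequence is periodic with period 48.
(280 - 1) mod 48 = 39, so t(280) = t(40) = 11.

11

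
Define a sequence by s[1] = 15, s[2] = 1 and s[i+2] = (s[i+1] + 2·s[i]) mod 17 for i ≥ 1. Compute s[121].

We have s[1] = 15,  s[2] = 1,  s[3] = 14,  s[4] = 16,  s[5] = 10,  s[6] = 8,  s[7] = 11,  s[8] = 10,  s[9] = 15,  s[10] = 1.
The sequence repeats with period 8.
So s[121] = s[1 + ((121-1) mod 8)] = s[1] = 15.

15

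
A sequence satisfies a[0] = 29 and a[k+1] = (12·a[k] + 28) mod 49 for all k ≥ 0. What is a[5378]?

Computing terms: a[0] = 29,  a[1] = 33,  a[2] = 32,  a[3] = 20,  a[4] = 23,  a[5] = 10,  a[6] = 1,  a[7] = 40,  a[8] = 18,  a[9] = 48,  a[10] = 16,  a[11] = 24,  a[12] = 22,  a[13] = 47,  a[14] = 4,  a[15] = 27,  a[16] = 9,  a[17] = 38,  a[18] = 43,  a[19] = 5,  a[20] = 39,  a[21] = 6,  a[22] = 2,  a[23] = 3,  a[24] = 15,  a[25] = 12,  a[26] = 25,  a[27] = 34,  a[28] = 44,  a[29] = 17,  a[30] = 36,  a[31] = 19,  a[32] = 11,  a[33] = 13,  a[34] = 37,  a[35] = 31,  a[36] = 8,  a[37] = 26,  a[38] = 46,  a[39] = 41,  a[40] = 30,  a[41] = 45,  a[42] = 29.
Since a[42] = a[0] = 29, the sequence is periodic with period 42.
(5378 - 0) mod 42 = 2, so a[5378] = a[2] = 32.

32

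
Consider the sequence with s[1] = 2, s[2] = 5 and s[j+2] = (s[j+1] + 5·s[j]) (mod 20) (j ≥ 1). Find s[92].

5

Listing terms: s[1] = 2,  s[2] = 5,  s[3] = 15,  s[4] = 0,  s[5] = 15,  s[6] = 15,  s[7] = 10,  s[8] = 5,  s[9] = 15.
Since (s[8], s[9]) = (s[2], s[3]) = (5, 15) (two consecutive terms determine the rest), the sequence is eventually periodic: after a pre-period of length 1 it cycles with period 6.
For j ≥ 2, s[j] depends only on (j - 2) mod 6. (92 - 2) mod 6 = 0, so s[92] = s[2] = 5.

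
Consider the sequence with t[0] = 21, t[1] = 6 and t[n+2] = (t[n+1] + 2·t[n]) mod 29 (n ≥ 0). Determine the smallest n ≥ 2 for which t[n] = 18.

Computing terms: t[0] = 21,  t[1] = 6,  t[2] = 19,  t[3] = 2,  t[4] = 11,  t[5] = 15,  t[6] = 8,  t[7] = 9,  t[8] = 25,  t[9] = 14,  t[10] = 6,  t[11] = 5,  t[12] = 17,  t[13] = 27,  t[14] = 3,  t[15] = 28,  t[16] = 5,  t[17] = 3,  t[18] = 13,  t[19] = 19,  t[20] = 16,  t[21] = 25,  t[22] = 28,  t[23] = 20,  t[24] = 18,  t[25] = 0,  t[26] = 7,  t[27] = 7,  t[28] = 21,  t[29] = 6.
The sequence repeats with period 28.
The value 18 first appears (with n ≥ 2) at t[24].

24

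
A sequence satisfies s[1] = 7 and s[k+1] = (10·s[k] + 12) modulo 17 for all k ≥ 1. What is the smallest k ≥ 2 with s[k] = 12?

8

Computing terms: s[1] = 7,  s[2] = 14,  s[3] = 16,  s[4] = 2,  s[5] = 15,  s[6] = 9,  s[7] = 0,  s[8] = 12,  s[9] = 13,  s[10] = 6,  s[11] = 4,  s[12] = 1,  s[13] = 5,  s[14] = 11,  s[15] = 3,  s[16] = 8,  s[17] = 7.
The sequence repeats with period 16.
The value 12 first appears (with k ≥ 2) at s[8].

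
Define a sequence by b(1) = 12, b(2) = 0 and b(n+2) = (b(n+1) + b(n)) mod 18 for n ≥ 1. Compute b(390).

0

Listing terms: b(1) = 12; b(2) = 0; b(3) = 12; b(4) = 12; b(5) = 6; b(6) = 0; b(7) = 6; b(8) = 6; b(9) = 12; b(10) = 0.
The sequence repeats with period 8.
(390 - 1) mod 8 = 5, so b(390) = b(6) = 0.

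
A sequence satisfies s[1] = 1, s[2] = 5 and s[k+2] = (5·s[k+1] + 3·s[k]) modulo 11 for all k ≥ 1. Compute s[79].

Computing terms: s[1] = 1,  s[2] = 5,  s[3] = 6,  s[4] = 1,  s[5] = 1,  s[6] = 8,  s[7] = 10,  s[8] = 8,  s[9] = 4,  s[10] = 0,  s[11] = 1,  s[12] = 5.
The sequence repeats with period 10.
(79 - 1) mod 10 = 8, so s[79] = s[9] = 4.

4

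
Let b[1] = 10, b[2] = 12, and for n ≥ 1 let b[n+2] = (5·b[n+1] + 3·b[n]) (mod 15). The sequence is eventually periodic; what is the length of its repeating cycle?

Listing terms: b[1] = 10; b[2] = 12; b[3] = 0; b[4] = 6; b[5] = 0; b[6] = 3; b[7] = 0; b[8] = 9; b[9] = 0; b[10] = 12; b[11] = 0.
Since (b[10], b[11]) = (b[2], b[3]) = (12, 0) (two consecutive terms determine the rest), the sequence is eventually periodic: after a pre-period of length 1 it cycles with period 8.

8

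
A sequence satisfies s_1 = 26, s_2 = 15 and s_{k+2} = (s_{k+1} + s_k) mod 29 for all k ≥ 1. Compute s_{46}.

27

s_1 = 26, s_2 = 15, s_3 = 12, s_4 = 27, s_5 = 10, s_6 = 8, s_7 = 18, s_8 = 26, s_9 = 15.
Since (s_8, s_9) = (s_1, s_2) = (26, 15) (two consecutive terms determine the rest), the sequence is periodic with period 7.
So s_{46} = s_{1 + ((46-1) mod 7)} = s_4 = 27.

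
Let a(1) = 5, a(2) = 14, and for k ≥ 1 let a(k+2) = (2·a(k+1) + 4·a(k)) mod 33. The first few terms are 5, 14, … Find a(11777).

14

Listing terms: a(1) = 5, a(2) = 14, a(3) = 15, a(4) = 20, a(5) = 1, a(6) = 16, a(7) = 3, a(8) = 4, a(9) = 20, a(10) = 23, a(11) = 27, a(12) = 14, a(13) = 4, a(14) = 31, a(15) = 12, a(16) = 16, a(17) = 14, a(18) = 26, a(19) = 9, a(20) = 23, a(21) = 16, a(22) = 25, a(23) = 15, a(24) = 31, a(25) = 23, a(26) = 5, a(27) = 3, a(28) = 26, a(29) = 31, a(30) = 1, a(31) = 27, a(32) = 25, a(33) = 26, a(34) = 20, a(35) = 12, a(36) = 5, a(37) = 25, a(38) = 4, a(39) = 9, a(40) = 1, a(41) = 5, a(42) = 14.
The sequence repeats with period 40.
So a(11777) = a(1 + ((11777-1) mod 40)) = a(17) = 14.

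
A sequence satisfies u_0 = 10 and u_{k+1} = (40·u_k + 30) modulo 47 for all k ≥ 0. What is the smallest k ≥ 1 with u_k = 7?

Listing terms: u_0 = 10; u_1 = 7; u_2 = 28; u_3 = 22; u_4 = 17; u_5 = 5; u_6 = 42; u_7 = 18; u_8 = 45; u_9 = 44; u_{10} = 4; u_{11} = 2; u_{12} = 16; u_{13} = 12; u_{14} = 40; u_{15} = 32; u_{16} = 41; u_{17} = 25; u_{18} = 43; u_{19} = 11; u_{20} = 0; u_{21} = 30; u_{22} = 8; u_{23} = 21; u_{24} = 24; u_{25} = 3; u_{26} = 9; u_{27} = 14; u_{28} = 26; u_{29} = 36; u_{30} = 13; u_{31} = 33; u_{32} = 34; u_{33} = 27; u_{34} = 29; u_{35} = 15; u_{36} = 19; u_{37} = 38; u_{38} = 46; u_{39} = 37; u_{40} = 6; u_{41} = 35; u_{42} = 20; u_{43} = 31; u_{44} = 1; u_{45} = 23; u_{46} = 10.
The sequence repeats with period 46.
The value 7 first appears (with k ≥ 1) at u_1.

1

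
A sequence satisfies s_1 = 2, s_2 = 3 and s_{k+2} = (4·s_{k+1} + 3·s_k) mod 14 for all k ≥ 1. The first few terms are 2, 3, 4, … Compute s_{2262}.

1

s_1 = 2,  s_2 = 3,  s_3 = 4,  s_4 = 11,  s_5 = 0,  s_6 = 5,  s_7 = 6,  s_8 = 11,  s_9 = 6,  s_{10} = 1,  s_{11} = 8,  s_{12} = 7,  s_{13} = 10,  s_{14} = 5,  s_{15} = 8,  s_{16} = 5,  s_{17} = 2,  s_{18} = 9,  s_{19} = 0,  s_{20} = 13,  s_{21} = 10,  s_{22} = 9,  s_{23} = 10,  s_{24} = 11,  s_{25} = 4,  s_{26} = 7,  s_{27} = 12,  s_{28} = 13,  s_{29} = 4,  s_{30} = 13,  s_{31} = 8,  s_{32} = 1,  s_{33} = 0,  s_{34} = 3,  s_{35} = 12,  s_{36} = 1,  s_{37} = 12,  s_{38} = 9,  s_{39} = 2,  s_{40} = 7,  s_{41} = 6,  s_{42} = 3,  s_{43} = 2,  s_{44} = 3.
The sequence repeats with period 42.
(2262 - 1) mod 42 = 35, so s_{2262} = s_{36} = 1.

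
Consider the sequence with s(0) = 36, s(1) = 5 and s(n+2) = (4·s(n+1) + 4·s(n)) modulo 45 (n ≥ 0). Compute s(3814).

10

Computing terms: s(0) = 36,  s(1) = 5,  s(2) = 29,  s(3) = 1,  s(4) = 30,  s(5) = 34,  s(6) = 31,  s(7) = 35,  s(8) = 39,  s(9) = 26,  s(10) = 35,  s(11) = 19,  s(12) = 36,  s(13) = 40,  s(14) = 34,  s(15) = 26,  s(16) = 15,  s(17) = 29,  s(18) = 41,  s(19) = 10,  s(20) = 24,  s(21) = 1,  s(22) = 10,  s(23) = 44,  s(24) = 36,  s(25) = 5.
The sequence repeats with period 24.
(3814 - 0) mod 24 = 22, so s(3814) = s(22) = 10.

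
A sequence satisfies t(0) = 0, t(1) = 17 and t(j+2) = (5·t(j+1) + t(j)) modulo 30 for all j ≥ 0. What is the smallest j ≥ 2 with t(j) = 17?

7

Listing terms: t(0) = 0,  t(1) = 17,  t(2) = 25,  t(3) = 22,  t(4) = 15,  t(5) = 7,  t(6) = 20,  t(7) = 17,  t(8) = 15,  t(9) = 2,  t(10) = 25,  t(11) = 7,  t(12) = 0,  t(13) = 7,  t(14) = 5,  t(15) = 2,  t(16) = 15,  t(17) = 17,  t(18) = 10,  t(19) = 7,  t(20) = 15,  t(21) = 22,  t(22) = 5,  t(23) = 17,  t(24) = 0,  t(25) = 17.
The sequence repeats with period 24.
The value 17 first appears (with j ≥ 2) at t(7).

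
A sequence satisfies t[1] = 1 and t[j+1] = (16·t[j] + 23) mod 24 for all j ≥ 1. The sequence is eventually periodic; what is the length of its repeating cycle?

3

Computing terms: t[1] = 1; t[2] = 15; t[3] = 23; t[4] = 7; t[5] = 15.
Since t[5] = t[2] = 15, the sequence is eventually periodic: after a pre-period of length 1 it cycles with period 3.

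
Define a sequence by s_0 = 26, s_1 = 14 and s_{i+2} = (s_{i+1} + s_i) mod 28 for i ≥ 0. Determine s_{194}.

We have s_0 = 26, s_1 = 14, s_2 = 12, s_3 = 26, s_4 = 10, s_5 = 8, s_6 = 18, s_7 = 26, s_8 = 16, s_9 = 14, s_{10} = 2, s_{11} = 16, s_{12} = 18, s_{13} = 6, s_{14} = 24, s_{15} = 2, s_{16} = 26, s_{17} = 0, s_{18} = 26, s_{19} = 26, s_{20} = 24, s_{21} = 22, s_{22} = 18, s_{23} = 12, s_{24} = 2, s_{25} = 14, s_{26} = 16, s_{27} = 2, s_{28} = 18, s_{29} = 20, s_{30} = 10, s_{31} = 2, s_{32} = 12, s_{33} = 14, s_{34} = 26, s_{35} = 12, s_{36} = 10, s_{37} = 22, s_{38} = 4, s_{39} = 26, s_{40} = 2, s_{41} = 0, s_{42} = 2, s_{43} = 2, s_{44} = 4, s_{45} = 6, s_{46} = 10, s_{47} = 16, s_{48} = 26, s_{49} = 14.
The sequence repeats with period 48.
(194 - 0) mod 48 = 2, so s_{194} = s_2 = 12.

12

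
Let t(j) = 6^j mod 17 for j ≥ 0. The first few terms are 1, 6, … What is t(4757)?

7

We have t(0) = 1,  t(1) = 6,  t(2) = 2,  t(3) = 12,  t(4) = 4,  t(5) = 7,  t(6) = 8,  t(7) = 14,  t(8) = 16,  t(9) = 11,  t(10) = 15,  t(11) = 5,  t(12) = 13,  t(13) = 10,  t(14) = 9,  t(15) = 3,  t(16) = 1.
Since t(16) = t(0) = 1, the sequence is periodic with period 16.
(4757 - 0) mod 16 = 5, so t(4757) = t(5) = 7.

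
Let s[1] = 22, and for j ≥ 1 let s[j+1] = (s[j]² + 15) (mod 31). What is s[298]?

17

We have s[1] = 22, s[2] = 3, s[3] = 24, s[4] = 2, s[5] = 19, s[6] = 4, s[7] = 0, s[8] = 15, s[9] = 23, s[10] = 17, s[11] = 25, s[12] = 20, s[13] = 12, s[14] = 4.
Since s[14] = s[6] = 4, the sequence is eventually periodic: after a pre-period of length 5 it cycles with period 8.
For j ≥ 6, s[j] depends only on (j - 6) mod 8. (298 - 6) mod 8 = 4, so s[298] = s[10] = 17.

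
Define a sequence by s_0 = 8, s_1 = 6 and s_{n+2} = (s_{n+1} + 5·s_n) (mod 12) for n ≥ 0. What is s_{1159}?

Computing terms: s_0 = 8, s_1 = 6, s_2 = 10, s_3 = 4, s_4 = 6, s_5 = 2, s_6 = 8, s_7 = 6.
The sequence repeats with period 6.
(1159 - 0) mod 6 = 1, so s_{1159} = s_1 = 6.

6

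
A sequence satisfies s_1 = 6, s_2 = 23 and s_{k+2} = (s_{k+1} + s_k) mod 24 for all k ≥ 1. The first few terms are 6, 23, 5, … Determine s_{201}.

Listing terms: s_1 = 6,  s_2 = 23,  s_3 = 5,  s_4 = 4,  s_5 = 9,  s_6 = 13,  s_7 = 22,  s_8 = 11,  s_9 = 9,  s_{10} = 20,  s_{11} = 5,  s_{12} = 1,  s_{13} = 6,  s_{14} = 7,  s_{15} = 13,  s_{16} = 20,  s_{17} = 9,  s_{18} = 5,  s_{19} = 14,  s_{20} = 19,  s_{21} = 9,  s_{22} = 4,  s_{23} = 13,  s_{24} = 17,  s_{25} = 6,  s_{26} = 23.
Since (s_{25}, s_{26}) = (s_1, s_2) = (6, 23) (two consecutive terms determine the rest), the sequence is periodic with period 24.
So s_{201} = s_{1 + ((201-1) mod 24)} = s_9 = 9.

9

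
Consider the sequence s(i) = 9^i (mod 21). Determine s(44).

Listing terms: s(0) = 1,  s(1) = 9,  s(2) = 18,  s(3) = 15,  s(4) = 9.
Since s(4) = s(1) = 9, the sequence is eventually periodic: after a pre-period of length 1 it cycles with period 3.
For i ≥ 1, s(i) depends only on (i - 1) mod 3. (44 - 1) mod 3 = 1, so s(44) = s(2) = 18.

18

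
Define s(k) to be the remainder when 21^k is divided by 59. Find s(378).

s(1) = 21, s(2) = 28, s(3) = 57, s(4) = 17, s(5) = 3, s(6) = 4, s(7) = 25, s(8) = 53, s(9) = 51, s(10) = 9, s(11) = 12, s(12) = 16, s(13) = 41, s(14) = 35, s(15) = 27, s(16) = 36, s(17) = 48, s(18) = 5, s(19) = 46, s(20) = 22, s(21) = 49, s(22) = 26, s(23) = 15, s(24) = 20, s(25) = 7, s(26) = 29, s(27) = 19, s(28) = 45, s(29) = 1, s(30) = 21.
The sequence repeats with period 29.
So s(378) = s(1 + ((378-1) mod 29)) = s(1) = 21.

21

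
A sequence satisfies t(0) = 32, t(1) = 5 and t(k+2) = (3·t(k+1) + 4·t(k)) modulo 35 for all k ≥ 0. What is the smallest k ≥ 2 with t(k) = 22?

Listing terms: t(0) = 32,  t(1) = 5,  t(2) = 3,  t(3) = 29,  t(4) = 29,  t(5) = 28,  t(6) = 25,  t(7) = 12,  t(8) = 31,  t(9) = 1,  t(10) = 22,  t(11) = 0,  t(12) = 18,  t(13) = 19,  t(14) = 24,  t(15) = 8,  t(16) = 15,  t(17) = 7,  t(18) = 11,  t(19) = 26,  t(20) = 17,  t(21) = 15,  t(22) = 8,  t(23) = 14,  t(24) = 4,  t(25) = 33,  t(26) = 10,  t(27) = 22,  t(28) = 1,  t(29) = 21,  t(30) = 32,  t(31) = 5.
The sequence repeats with period 30.
The value 22 first appears (with k ≥ 2) at t(10).

10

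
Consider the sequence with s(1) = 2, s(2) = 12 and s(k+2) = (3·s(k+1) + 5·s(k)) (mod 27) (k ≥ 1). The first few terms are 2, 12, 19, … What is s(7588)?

Listing terms: s(1) = 2, s(2) = 12, s(3) = 19, s(4) = 9, s(5) = 14, s(6) = 6, s(7) = 7, s(8) = 24, s(9) = 26, s(10) = 9, s(11) = 22, s(12) = 3, s(13) = 11, s(14) = 21, s(15) = 10, s(16) = 0, s(17) = 23, s(18) = 15, s(19) = 25, s(20) = 15, s(21) = 8, s(22) = 18, s(23) = 13, s(24) = 21, s(25) = 20, s(26) = 3, s(27) = 1, s(28) = 18, s(29) = 5, s(30) = 24, s(31) = 16, s(32) = 6, s(33) = 17, s(34) = 0, s(35) = 4, s(36) = 12, s(37) = 2, s(38) = 12.
Since (s(37), s(38)) = (s(1), s(2)) = (2, 12) (two consecutive terms determine the rest), the sequence is periodic with period 36.
(7588 - 1) mod 36 = 27, so s(7588) = s(28) = 18.

18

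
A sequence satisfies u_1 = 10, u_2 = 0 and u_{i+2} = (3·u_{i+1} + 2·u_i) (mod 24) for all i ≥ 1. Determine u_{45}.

u_1 = 10,  u_2 = 0,  u_3 = 20,  u_4 = 12,  u_5 = 4,  u_6 = 12,  u_7 = 20,  u_8 = 12.
Since (u_7, u_8) = (u_3, u_4) = (20, 12) (two consecutive terms determine the rest), the sequence is eventually periodic: after a pre-period of length 2 it cycles with period 4.
For i ≥ 3, u_i depends only on (i - 3) mod 4. (45 - 3) mod 4 = 2, so u_{45} = u_5 = 4.

4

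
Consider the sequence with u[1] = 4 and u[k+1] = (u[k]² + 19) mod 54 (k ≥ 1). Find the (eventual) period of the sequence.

Computing terms: u[1] = 4, u[2] = 35, u[3] = 2, u[4] = 23, u[5] = 8, u[6] = 29, u[7] = 50, u[8] = 35.
Since u[8] = u[2] = 35, the sequence is eventually periodic: after a pre-period of length 1 it cycles with period 6.

6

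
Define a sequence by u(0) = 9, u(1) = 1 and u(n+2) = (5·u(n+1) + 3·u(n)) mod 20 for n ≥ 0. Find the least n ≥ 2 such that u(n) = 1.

Listing terms: u(0) = 9, u(1) = 1, u(2) = 12, u(3) = 3, u(4) = 11, u(5) = 4, u(6) = 13, u(7) = 17, u(8) = 4, u(9) = 11, u(10) = 7, u(11) = 8, u(12) = 1, u(13) = 9, u(14) = 8, u(15) = 7, u(16) = 19, u(17) = 16, u(18) = 17, u(19) = 13, u(20) = 16, u(21) = 19, u(22) = 3, u(23) = 12, u(24) = 9, u(25) = 1.
Since (u(24), u(25)) = (u(0), u(1)) = (9, 1) (two consecutive terms determine the rest), the sequence is periodic with period 24.
The value 1 first appears (with n ≥ 2) at u(12).

12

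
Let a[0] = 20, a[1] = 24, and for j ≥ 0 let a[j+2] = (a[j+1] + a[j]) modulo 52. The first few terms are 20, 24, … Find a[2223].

a[0] = 20,  a[1] = 24,  a[2] = 44,  a[3] = 16,  a[4] = 8,  a[5] = 24,  a[6] = 32,  a[7] = 4,  a[8] = 36,  a[9] = 40,  a[10] = 24,  a[11] = 12,  a[12] = 36,  a[13] = 48,  a[14] = 32,  a[15] = 28,  a[16] = 8,  a[17] = 36,  a[18] = 44,  a[19] = 28,  a[20] = 20,  a[21] = 48,  a[22] = 16,  a[23] = 12,  a[24] = 28,  a[25] = 40,  a[26] = 16,  a[27] = 4,  a[28] = 20,  a[29] = 24.
Since (a[28], a[29]) = (a[0], a[1]) = (20, 24) (two consecutive terms determine the rest), the sequence is periodic with period 28.
So a[2223] = a[0 + ((2223-0) mod 28)] = a[11] = 12.

12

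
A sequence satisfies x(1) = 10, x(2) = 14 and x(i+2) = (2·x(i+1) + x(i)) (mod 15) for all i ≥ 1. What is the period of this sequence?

24

Listing terms: x(1) = 10, x(2) = 14, x(3) = 8, x(4) = 0, x(5) = 8, x(6) = 1, x(7) = 10, x(8) = 6, x(9) = 7, x(10) = 5, x(11) = 2, x(12) = 9, x(13) = 5, x(14) = 4, x(15) = 13, x(16) = 0, x(17) = 13, x(18) = 11, x(19) = 5, x(20) = 6, x(21) = 2, x(22) = 10, x(23) = 7, x(24) = 9, x(25) = 10, x(26) = 14.
The sequence repeats with period 24.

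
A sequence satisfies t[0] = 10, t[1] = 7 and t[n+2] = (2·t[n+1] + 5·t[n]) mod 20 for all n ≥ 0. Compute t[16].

Listing terms: t[0] = 10, t[1] = 7, t[2] = 4, t[3] = 3, t[4] = 6, t[5] = 7, t[6] = 4.
Since (t[5], t[6]) = (t[1], t[2]) = (7, 4) (two consecutive terms determine the rest), the sequence is eventually periodic: after a pre-period of length 1 it cycles with period 4.
For n ≥ 1, t[n] depends only on (n - 1) mod 4. (16 - 1) mod 4 = 3, so t[16] = t[4] = 6.

6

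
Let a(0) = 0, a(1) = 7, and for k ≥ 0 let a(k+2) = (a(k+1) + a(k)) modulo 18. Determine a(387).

Computing terms: a(0) = 0; a(1) = 7; a(2) = 7; a(3) = 14; a(4) = 3; a(5) = 17; a(6) = 2; a(7) = 1; a(8) = 3; a(9) = 4; a(10) = 7; a(11) = 11; a(12) = 0; a(13) = 11; a(14) = 11; a(15) = 4; a(16) = 15; a(17) = 1; a(18) = 16; a(19) = 17; a(20) = 15; a(21) = 14; a(22) = 11; a(23) = 7; a(24) = 0; a(25) = 7.
Since (a(24), a(25)) = (a(0), a(1)) = (0, 7) (two consecutive terms determine the rest), the sequence is periodic with period 24.
(387 - 0) mod 24 = 3, so a(387) = a(3) = 14.

14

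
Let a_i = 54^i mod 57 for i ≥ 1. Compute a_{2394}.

39

Listing terms: a_1 = 54; a_2 = 9; a_3 = 30; a_4 = 24; a_5 = 42; a_6 = 45; a_7 = 36; a_8 = 6; a_9 = 39; a_{10} = 54.
The sequence repeats with period 9.
So a_{2394} = a_{1 + ((2394-1) mod 9)} = a_9 = 39.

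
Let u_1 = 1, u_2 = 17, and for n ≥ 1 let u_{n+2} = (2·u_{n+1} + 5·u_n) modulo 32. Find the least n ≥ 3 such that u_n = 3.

4

Computing terms: u_1 = 1; u_2 = 17; u_3 = 7; u_4 = 3; u_5 = 9; u_6 = 1; u_7 = 15; u_8 = 3; u_9 = 17; u_{10} = 17; u_{11} = 23; u_{12} = 3; u_{13} = 25; u_{14} = 1; u_{15} = 31; u_{16} = 3; u_{17} = 1; u_{18} = 17.
The sequence repeats with period 16.
The value 3 first appears (with n ≥ 3) at u_4.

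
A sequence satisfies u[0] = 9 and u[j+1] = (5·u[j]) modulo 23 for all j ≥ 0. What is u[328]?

u[0] = 9; u[1] = 22; u[2] = 18; u[3] = 21; u[4] = 13; u[5] = 19; u[6] = 3; u[7] = 15; u[8] = 6; u[9] = 7; u[10] = 12; u[11] = 14; u[12] = 1; u[13] = 5; u[14] = 2; u[15] = 10; u[16] = 4; u[17] = 20; u[18] = 8; u[19] = 17; u[20] = 16; u[21] = 11; u[22] = 9.
Since u[22] = u[0] = 9, the sequence is periodic with period 22.
(328 - 0) mod 22 = 20, so u[328] = u[20] = 16.

16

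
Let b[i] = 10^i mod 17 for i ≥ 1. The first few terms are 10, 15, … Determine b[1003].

3

Computing terms: b[1] = 10,  b[2] = 15,  b[3] = 14,  b[4] = 4,  b[5] = 6,  b[6] = 9,  b[7] = 5,  b[8] = 16,  b[9] = 7,  b[10] = 2,  b[11] = 3,  b[12] = 13,  b[13] = 11,  b[14] = 8,  b[15] = 12,  b[16] = 1,  b[17] = 10.
The sequence repeats with period 16.
So b[1003] = b[1 + ((1003-1) mod 16)] = b[11] = 3.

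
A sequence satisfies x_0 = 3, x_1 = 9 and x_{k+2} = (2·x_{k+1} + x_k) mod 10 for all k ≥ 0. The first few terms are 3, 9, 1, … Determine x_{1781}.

Computing terms: x_0 = 3, x_1 = 9, x_2 = 1, x_3 = 1, x_4 = 3, x_5 = 7, x_6 = 7, x_7 = 1, x_8 = 9, x_9 = 9, x_{10} = 7, x_{11} = 3, x_{12} = 3, x_{13} = 9.
Since (x_{12}, x_{13}) = (x_0, x_1) = (3, 9) (two consecutive terms determine the rest), the sequence is periodic with period 12.
(1781 - 0) mod 12 = 5, so x_{1781} = x_5 = 7.

7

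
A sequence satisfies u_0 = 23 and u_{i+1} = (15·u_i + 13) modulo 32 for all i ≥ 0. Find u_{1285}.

6

We have u_0 = 23,  u_1 = 6,  u_2 = 7,  u_3 = 22,  u_4 = 23.
The sequence repeats with period 4.
So u_{1285} = u_{0 + ((1285-0) mod 4)} = u_1 = 6.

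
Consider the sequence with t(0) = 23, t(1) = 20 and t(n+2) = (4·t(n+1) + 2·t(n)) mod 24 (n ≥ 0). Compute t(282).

8

We have t(0) = 23; t(1) = 20; t(2) = 6; t(3) = 16; t(4) = 4; t(5) = 0; t(6) = 8; t(7) = 8; t(8) = 0; t(9) = 16; t(10) = 16; t(11) = 0; t(12) = 8.
Since (t(11), t(12)) = (t(5), t(6)) = (0, 8) (two consecutive terms determine the rest), the sequence is eventually periodic: after a pre-period of length 5 it cycles with period 6.
For n ≥ 5, t(n) depends only on (n - 5) mod 6. (282 - 5) mod 6 = 1, so t(282) = t(6) = 8.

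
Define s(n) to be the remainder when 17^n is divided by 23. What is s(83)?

11

Computing terms: s(0) = 1, s(1) = 17, s(2) = 13, s(3) = 14, s(4) = 8, s(5) = 21, s(6) = 12, s(7) = 20, s(8) = 18, s(9) = 7, s(10) = 4, s(11) = 22, s(12) = 6, s(13) = 10, s(14) = 9, s(15) = 15, s(16) = 2, s(17) = 11, s(18) = 3, s(19) = 5, s(20) = 16, s(21) = 19, s(22) = 1.
The sequence repeats with period 22.
(83 - 0) mod 22 = 17, so s(83) = s(17) = 11.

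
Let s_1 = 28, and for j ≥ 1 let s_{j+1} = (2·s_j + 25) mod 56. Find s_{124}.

7

s_1 = 28, s_2 = 25, s_3 = 19, s_4 = 7, s_5 = 39, s_6 = 47, s_7 = 7.
Since s_7 = s_4 = 7, the sequence is eventually periodic: after a pre-period of length 3 it cycles with period 3.
For j ≥ 4, s_j depends only on (j - 4) mod 3. (124 - 4) mod 3 = 0, so s_{124} = s_4 = 7.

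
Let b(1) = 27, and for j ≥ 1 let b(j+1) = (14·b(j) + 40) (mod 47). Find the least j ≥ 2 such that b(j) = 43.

4

Listing terms: b(1) = 27,  b(2) = 42,  b(3) = 17,  b(4) = 43,  b(5) = 31,  b(6) = 4,  b(7) = 2,  b(8) = 21,  b(9) = 5,  b(10) = 16,  b(11) = 29,  b(12) = 23,  b(13) = 33,  b(14) = 32,  b(15) = 18,  b(16) = 10,  b(17) = 39,  b(18) = 22,  b(19) = 19,  b(20) = 24,  b(21) = 0,  b(22) = 40,  b(23) = 36,  b(24) = 27.
Since b(24) = b(1) = 27, the sequence is periodic with period 23.
The value 43 first appears (with j ≥ 2) at b(4).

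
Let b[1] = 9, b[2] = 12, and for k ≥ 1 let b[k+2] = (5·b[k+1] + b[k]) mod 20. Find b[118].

17

Listing terms: b[1] = 9, b[2] = 12, b[3] = 9, b[4] = 17, b[5] = 14, b[6] = 7, b[7] = 9, b[8] = 12.
The sequence repeats with period 6.
(118 - 1) mod 6 = 3, so b[118] = b[4] = 17.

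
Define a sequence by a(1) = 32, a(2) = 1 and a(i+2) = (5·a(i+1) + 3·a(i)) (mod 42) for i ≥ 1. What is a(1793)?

29

Computing terms: a(1) = 32, a(2) = 1, a(3) = 17, a(4) = 4, a(5) = 29, a(6) = 31, a(7) = 32, a(8) = 1.
The sequence repeats with period 6.
So a(1793) = a(1 + ((1793-1) mod 6)) = a(5) = 29.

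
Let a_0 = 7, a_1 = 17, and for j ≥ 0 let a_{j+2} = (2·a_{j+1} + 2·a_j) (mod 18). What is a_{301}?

14

We have a_0 = 7,  a_1 = 17,  a_2 = 12,  a_3 = 4,  a_4 = 14,  a_5 = 0,  a_6 = 10,  a_7 = 2,  a_8 = 6,  a_9 = 16,  a_{10} = 8,  a_{11} = 12,  a_{12} = 4.
Since (a_{11}, a_{12}) = (a_2, a_3) = (12, 4) (two consecutive terms determine the rest), the sequence is eventually periodic: after a pre-period of length 2 it cycles with period 9.
For j ≥ 2, a_j depends only on (j - 2) mod 9. (301 - 2) mod 9 = 2, so a_{301} = a_4 = 14.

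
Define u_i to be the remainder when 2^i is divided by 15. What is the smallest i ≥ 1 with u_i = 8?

u_0 = 1, u_1 = 2, u_2 = 4, u_3 = 8, u_4 = 1.
Since u_4 = u_0 = 1, the sequence is periodic with period 4.
The value 8 first appears (with i ≥ 1) at u_3.

3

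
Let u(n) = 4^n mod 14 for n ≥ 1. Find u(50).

Listing terms: u(1) = 4,  u(2) = 2,  u(3) = 8,  u(4) = 4.
Since u(4) = u(1) = 4, the sequence is periodic with period 3.
(50 - 1) mod 3 = 1, so u(50) = u(2) = 2.

2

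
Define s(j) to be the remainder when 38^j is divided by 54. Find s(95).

50

We have s(0) = 1; s(1) = 38; s(2) = 40; s(3) = 8; s(4) = 34; s(5) = 50; s(6) = 10; s(7) = 2; s(8) = 22; s(9) = 26; s(10) = 16; s(11) = 14; s(12) = 46; s(13) = 20; s(14) = 4; s(15) = 44; s(16) = 52; s(17) = 32; s(18) = 28; s(19) = 38.
Since s(19) = s(1) = 38, the sequence is eventually periodic: after a pre-period of length 1 it cycles with period 18.
For j ≥ 1, s(j) depends only on (j - 1) mod 18. (95 - 1) mod 18 = 4, so s(95) = s(5) = 50.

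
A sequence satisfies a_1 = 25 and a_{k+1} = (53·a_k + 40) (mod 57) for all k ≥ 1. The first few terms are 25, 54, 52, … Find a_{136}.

48

We have a_1 = 25; a_2 = 54; a_3 = 52; a_4 = 3; a_5 = 28; a_6 = 42; a_7 = 43; a_8 = 39; a_9 = 55; a_{10} = 48; a_{11} = 19; a_{12} = 21; a_{13} = 13; a_{14} = 45; a_{15} = 31; a_{16} = 30; a_{17} = 34; a_{18} = 18; a_{19} = 25.
The sequence repeats with period 18.
So a_{136} = a_{1 + ((136-1) mod 18)} = a_{10} = 48.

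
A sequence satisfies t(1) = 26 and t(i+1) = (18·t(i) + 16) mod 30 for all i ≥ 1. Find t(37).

16

Listing terms: t(1) = 26; t(2) = 4; t(3) = 28; t(4) = 10; t(5) = 16; t(6) = 4.
Since t(6) = t(2) = 4, the sequence is eventually periodic: after a pre-period of length 1 it cycles with period 4.
For i ≥ 2, t(i) depends only on (i - 2) mod 4. (37 - 2) mod 4 = 3, so t(37) = t(5) = 16.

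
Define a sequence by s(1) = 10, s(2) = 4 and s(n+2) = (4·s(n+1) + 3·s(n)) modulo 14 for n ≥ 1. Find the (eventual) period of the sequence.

Computing terms: s(1) = 10; s(2) = 4; s(3) = 4; s(4) = 0; s(5) = 12; s(6) = 6; s(7) = 4; s(8) = 6; s(9) = 8; s(10) = 8; s(11) = 0; s(12) = 10; s(13) = 12; s(14) = 8; s(15) = 12; s(16) = 2; s(17) = 2; s(18) = 0; s(19) = 6; s(20) = 10; s(21) = 2; s(22) = 10; s(23) = 4.
Since (s(22), s(23)) = (s(1), s(2)) = (10, 4) (two consecutive terms determine the rest), the sequence is periodic with period 21.

21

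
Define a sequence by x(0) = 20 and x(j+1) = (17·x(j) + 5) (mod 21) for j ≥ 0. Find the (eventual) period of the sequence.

6

We have x(0) = 20; x(1) = 9; x(2) = 11; x(3) = 3; x(4) = 14; x(5) = 12; x(6) = 20.
The sequence repeats with period 6.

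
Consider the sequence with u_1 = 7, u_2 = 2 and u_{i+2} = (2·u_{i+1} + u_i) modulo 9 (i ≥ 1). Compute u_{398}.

We have u_1 = 7; u_2 = 2; u_3 = 2; u_4 = 6; u_5 = 5; u_6 = 7; u_7 = 1; u_8 = 0; u_9 = 1; u_{10} = 2; u_{11} = 5; u_{12} = 3; u_{13} = 2; u_{14} = 7; u_{15} = 7; u_{16} = 3; u_{17} = 4; u_{18} = 2; u_{19} = 8; u_{20} = 0; u_{21} = 8; u_{22} = 7; u_{23} = 4; u_{24} = 6; u_{25} = 7; u_{26} = 2.
Since (u_{25}, u_{26}) = (u_1, u_2) = (7, 2) (two consecutive terms determine the rest), the sequence is periodic with period 24.
So u_{398} = u_{1 + ((398-1) mod 24)} = u_{14} = 7.

7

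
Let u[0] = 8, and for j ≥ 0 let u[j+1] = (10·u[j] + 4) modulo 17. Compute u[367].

14

Listing terms: u[0] = 8, u[1] = 16, u[2] = 11, u[3] = 12, u[4] = 5, u[5] = 3, u[6] = 0, u[7] = 4, u[8] = 10, u[9] = 2, u[10] = 7, u[11] = 6, u[12] = 13, u[13] = 15, u[14] = 1, u[15] = 14, u[16] = 8.
The sequence repeats with period 16.
(367 - 0) mod 16 = 15, so u[367] = u[15] = 14.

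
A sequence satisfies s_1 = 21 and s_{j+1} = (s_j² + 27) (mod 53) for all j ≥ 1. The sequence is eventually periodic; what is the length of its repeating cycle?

Computing terms: s_1 = 21; s_2 = 44; s_3 = 2; s_4 = 31; s_5 = 34; s_6 = 17; s_7 = 51; s_8 = 31.
Since s_8 = s_4 = 31, the sequence is eventually periodic: after a pre-period of length 3 it cycles with period 4.

4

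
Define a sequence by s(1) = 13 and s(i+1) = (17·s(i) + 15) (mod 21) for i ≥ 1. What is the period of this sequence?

We have s(1) = 13,  s(2) = 5,  s(3) = 16,  s(4) = 14,  s(5) = 1,  s(6) = 11,  s(7) = 13.
Since s(7) = s(1) = 13, the sequence is periodic with period 6.

6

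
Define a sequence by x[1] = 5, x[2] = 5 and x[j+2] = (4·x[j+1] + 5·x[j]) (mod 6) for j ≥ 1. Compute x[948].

Computing terms: x[1] = 5,  x[2] = 5,  x[3] = 3,  x[4] = 1,  x[5] = 1,  x[6] = 3,  x[7] = 5,  x[8] = 5.
The sequence repeats with period 6.
(948 - 1) mod 6 = 5, so x[948] = x[6] = 3.

3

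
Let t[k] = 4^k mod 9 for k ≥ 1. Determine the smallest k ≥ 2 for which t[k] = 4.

4

Computing terms: t[1] = 4; t[2] = 7; t[3] = 1; t[4] = 4.
Since t[4] = t[1] = 4, the sequence is periodic with period 3.
The value 4 next appears (with k ≥ 2) at t[4].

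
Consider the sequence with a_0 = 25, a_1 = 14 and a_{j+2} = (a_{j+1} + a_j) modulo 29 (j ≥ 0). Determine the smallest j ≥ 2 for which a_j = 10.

2

We have a_0 = 25; a_1 = 14; a_2 = 10; a_3 = 24; a_4 = 5; a_5 = 0; a_6 = 5; a_7 = 5; a_8 = 10; a_9 = 15; a_{10} = 25; a_{11} = 11; a_{12} = 7; a_{13} = 18; a_{14} = 25; a_{15} = 14.
Since (a_{14}, a_{15}) = (a_0, a_1) = (25, 14) (two consecutive terms determine the rest), the sequence is periodic with period 14.
The value 10 first appears (with j ≥ 2) at a_2.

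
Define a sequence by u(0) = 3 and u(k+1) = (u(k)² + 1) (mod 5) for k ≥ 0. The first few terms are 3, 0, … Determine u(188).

1

Computing terms: u(0) = 3; u(1) = 0; u(2) = 1; u(3) = 2; u(4) = 0.
Since u(4) = u(1) = 0, the sequence is eventually periodic: after a pre-period of length 1 it cycles with period 3.
For k ≥ 1, u(k) depends only on (k - 1) mod 3. (188 - 1) mod 3 = 1, so u(188) = u(2) = 1.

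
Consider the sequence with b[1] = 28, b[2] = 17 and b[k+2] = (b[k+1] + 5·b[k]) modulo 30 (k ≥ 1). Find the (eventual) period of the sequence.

b[1] = 28,  b[2] = 17,  b[3] = 7,  b[4] = 2,  b[5] = 7,  b[6] = 17,  b[7] = 22,  b[8] = 17,  b[9] = 7.
Since (b[8], b[9]) = (b[2], b[3]) = (17, 7) (two consecutive terms determine the rest), the sequence is eventually periodic: after a pre-period of length 1 it cycles with period 6.

6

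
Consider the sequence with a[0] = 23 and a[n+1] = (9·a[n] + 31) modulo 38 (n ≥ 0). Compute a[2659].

22

a[0] = 23, a[1] = 10, a[2] = 7, a[3] = 18, a[4] = 3, a[5] = 20, a[6] = 21, a[7] = 30, a[8] = 35, a[9] = 4, a[10] = 29, a[11] = 26, a[12] = 37, a[13] = 22, a[14] = 1, a[15] = 2, a[16] = 11, a[17] = 16, a[18] = 23.
Since a[18] = a[0] = 23, the sequence is periodic with period 18.
So a[2659] = a[0 + ((2659-0) mod 18)] = a[13] = 22.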